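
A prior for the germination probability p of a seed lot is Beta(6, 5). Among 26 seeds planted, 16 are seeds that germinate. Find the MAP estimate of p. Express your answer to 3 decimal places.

Prior: Beta(6, 5).
Data: 16 successes in 26 trials. The binomial likelihood contributes p^16(1−p)^10, so the posterior is Beta(6+16, 5+10) = Beta(22, 15).
For Beta(a, b) with a, b > 1 the mode is (a−1)/(a+b−2) = 21/35 ≈ 0.600.

p̂_MAP = 0.600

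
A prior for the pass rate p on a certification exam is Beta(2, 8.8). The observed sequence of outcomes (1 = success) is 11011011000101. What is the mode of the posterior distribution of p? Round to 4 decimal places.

Prior: Beta(2, 8.8).
Data: 8 successes in 14 trials (from the sequence). The binomial likelihood contributes p^8(1−p)^6, so the posterior is Beta(2+8, 8.8+6) = Beta(10, 14.8).
For Beta(a, b) with a, b > 1 the mode is (a−1)/(a+b−2) = 9/22.8 ≈ 0.3947.

p̂_MAP = 0.3947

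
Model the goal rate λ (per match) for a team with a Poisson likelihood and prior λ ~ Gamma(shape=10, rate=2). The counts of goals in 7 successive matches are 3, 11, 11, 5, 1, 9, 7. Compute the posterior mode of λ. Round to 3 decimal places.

Σxᵢ = 3+11+11+5+1+9+7 = 47, with n = 7.
Posterior ∝ λ^9e^(−2λ) · λ^47e^(−7λ) = λ^56e^(−9λ), i.e. Gamma(shape=57, rate=9).
The mode of a Gamma(a, b) with a ≥ 1 (shape–rate) is (a−1)/b = 56/9 ≈ 6.222.

λ̂_MAP = 6.222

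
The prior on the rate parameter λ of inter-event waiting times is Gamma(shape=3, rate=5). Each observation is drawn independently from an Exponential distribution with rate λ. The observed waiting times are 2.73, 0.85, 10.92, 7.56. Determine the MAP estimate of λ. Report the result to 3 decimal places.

λ̂_MAP = 0.222

The Exponential(rate=λ) likelihood is ∝ λ^n e^(−λΣtᵢ). Here n = 4 and Σtᵢ = 2.73 + 0.85 + 10.92 + 7.56 = 22.06.
Posterior ∝ λ^2e^(−5λ) · λ^4e^(−22.06λ) = λ^6e^(−27.06λ), i.e. Gamma(7, 27.06).
Mode = (a−1)/b = 6/27.06 ≈ 0.222.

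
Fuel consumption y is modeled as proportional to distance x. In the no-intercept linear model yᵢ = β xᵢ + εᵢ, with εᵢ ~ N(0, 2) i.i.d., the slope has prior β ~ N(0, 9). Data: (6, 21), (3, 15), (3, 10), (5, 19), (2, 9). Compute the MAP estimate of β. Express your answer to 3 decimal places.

log p(β | y) = −Σ(yᵢ − βxᵢ)²/(2·2) − β²/(2·9) + const.
Setting the derivative to zero: Σxᵢ(yᵢ − βxᵢ)/2 − β/9 = 0, so β = Σxᵢyᵢ / (Σxᵢ² + σ²/τ²).
Σxᵢyᵢ = 6·21 + 3·15 + 3·10 + 5·19 + 2·9 = 314; Σxᵢ² = 83; σ²/τ² = 2/9.
β̂_MAP = 314 / (83 + 2/9) = 314/(749/9) = 2826/749 ≈ 3.773.

β̂_MAP = 3.773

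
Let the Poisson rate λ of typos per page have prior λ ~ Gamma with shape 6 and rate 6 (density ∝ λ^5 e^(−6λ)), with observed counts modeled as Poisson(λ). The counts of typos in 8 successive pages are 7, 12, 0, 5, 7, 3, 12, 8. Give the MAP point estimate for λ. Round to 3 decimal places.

Σxᵢ = 7+12+0+5+7+3+12+8 = 54, with n = 8.
Posterior ∝ λ^5e^(−6λ) · λ^54e^(−8λ) = λ^59e^(−14λ), i.e. Gamma(shape=60, rate=14).
The mode of a Gamma(a, b) with a ≥ 1 (shape–rate) is (a−1)/b = 59/14 ≈ 4.214.

λ̂_MAP = 4.214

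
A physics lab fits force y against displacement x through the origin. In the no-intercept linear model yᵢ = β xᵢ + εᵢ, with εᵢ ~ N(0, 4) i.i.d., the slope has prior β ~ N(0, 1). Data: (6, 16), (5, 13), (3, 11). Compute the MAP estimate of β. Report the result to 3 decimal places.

log p(β | y) = −Σ(yᵢ − βxᵢ)²/(2·4) − β²/(2·1) + const.
Setting the derivative to zero: Σxᵢ(yᵢ − βxᵢ)/4 − β/1 = 0, so β = Σxᵢyᵢ / (Σxᵢ² + σ²/τ²).
Σxᵢyᵢ = 6·16 + 5·13 + 3·11 = 194; Σxᵢ² = 70; σ²/τ² = 4.
β̂_MAP = 194 / (70 + 4) = 194/74 ≈ 2.622.

β̂_MAP = 2.622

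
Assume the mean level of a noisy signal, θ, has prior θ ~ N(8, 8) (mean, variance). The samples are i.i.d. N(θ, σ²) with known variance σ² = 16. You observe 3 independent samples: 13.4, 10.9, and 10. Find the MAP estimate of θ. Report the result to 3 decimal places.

θ̂_MAP = 10.060

n = 3; x̄ = (13.4 + 10.9 + 10)/3 = 34.3/3 = 343/30 ≈ 11.4333.
For a Normal prior and Normal likelihood with known variance, the posterior is Normal; its mode equals its mean, the precision-weighted average.
Prior precision 1/σ₀² = 1/8 = 0.125; data precision n/σ² = 3/16 = 0.1875.
θ̂ = (0.125·8 + 0.1875·(343/30)) / (0.125 + 0.1875) = 3.14375/0.3125 = 10.060.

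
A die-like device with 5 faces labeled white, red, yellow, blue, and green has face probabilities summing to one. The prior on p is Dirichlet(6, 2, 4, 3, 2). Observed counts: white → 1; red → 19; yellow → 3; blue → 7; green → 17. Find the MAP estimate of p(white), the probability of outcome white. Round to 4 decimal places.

The posterior is Dirichlet(αᵢ + nᵢ) = Dirichlet(7, 21, 7, 10, 19).
For a Dirichlet(a₁,…,a_K) with all aᵢ > 1, the mode has j-th component (aⱼ − 1)/(Σaᵢ − K).
Here Σaᵢ = 64 and K = 5, so p(white) = (7 − 1)/(64 − 5) = 6/59 ≈ 0.1017.

MAP estimate of p(white) = 0.1017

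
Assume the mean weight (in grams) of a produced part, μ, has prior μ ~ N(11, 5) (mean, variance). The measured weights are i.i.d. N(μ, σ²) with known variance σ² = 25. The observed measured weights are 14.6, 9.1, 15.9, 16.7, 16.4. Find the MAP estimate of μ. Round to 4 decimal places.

n = 5; x̄ = (14.6 + 9.1 + 15.9 + 16.7 + 16.4)/5 = 72.7/5 = 14.54.
For a Normal prior and Normal likelihood with known variance, the posterior is Normal; its mode equals its mean, the precision-weighted average.
Prior precision 1/σ₀² = 1/5 = 0.2; data precision n/σ² = 5/25 = 0.2.
μ̂ = (0.2·11 + 0.2·14.54) / (0.2 + 0.2) = 5.108/0.4 = 12.7700.

μ̂_MAP = 12.7700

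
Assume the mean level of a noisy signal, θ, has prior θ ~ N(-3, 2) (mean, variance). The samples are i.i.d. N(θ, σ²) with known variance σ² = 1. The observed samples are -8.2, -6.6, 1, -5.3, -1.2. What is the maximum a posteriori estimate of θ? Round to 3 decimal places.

θ̂_MAP = -3.964

n = 5; x̄ = ((-8.2) + (-6.6) + 1 + (-5.3) + (-1.2))/5 = -20.3/5 = -4.06.
For a Normal prior and Normal likelihood with known variance, the posterior is Normal; its mode equals its mean, the precision-weighted average.
Prior precision 1/σ₀² = 1/2 = 0.5; data precision n/σ² = 5/1 = 5.
θ̂ = (0.5·(-3) + 5·(-4.06)) / (0.5 + 5) = (-21.8)/5.5 = -218/55 ≈ -3.964.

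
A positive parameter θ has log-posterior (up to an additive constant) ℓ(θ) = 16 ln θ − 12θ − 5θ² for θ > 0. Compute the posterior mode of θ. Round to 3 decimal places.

ℓ'(θ) = 16/θ − 12 − 10θ. Setting this to zero and multiplying by θ: 10θ² + 12θ − 16 = 0.
θ = (−12 + √(12² + 4·10·16)) / (2·10) = (−12 + √784) / 20 = (−12 + 28)/20 = 4/5.
ℓ''(θ) = −16/θ² − 10 < 0, confirming a maximum.

θ̂_MAP = 0.800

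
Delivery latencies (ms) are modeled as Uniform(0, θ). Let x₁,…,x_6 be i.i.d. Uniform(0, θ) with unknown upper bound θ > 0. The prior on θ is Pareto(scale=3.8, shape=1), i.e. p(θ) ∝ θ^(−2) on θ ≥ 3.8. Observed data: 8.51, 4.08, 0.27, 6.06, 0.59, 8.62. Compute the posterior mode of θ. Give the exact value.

θ̂_MAP = 8.62

The Uniform(0, θ) likelihood is θ^(−n) for θ ≥ max(xᵢ), zero otherwise. Here max(xᵢ) = 8.62.
Posterior ∝ θ^(−2) · θ^(−6) = θ^(−8) on θ ≥ max(3.8, 8.62) = 8.62.
This density is strictly decreasing in θ, so the posterior mode lies at the lower boundary of the support.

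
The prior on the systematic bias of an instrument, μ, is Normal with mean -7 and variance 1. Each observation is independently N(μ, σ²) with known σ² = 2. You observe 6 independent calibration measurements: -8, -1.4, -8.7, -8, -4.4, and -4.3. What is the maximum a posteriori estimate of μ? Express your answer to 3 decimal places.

n = 6; x̄ = ((-8) + (-1.4) + (-8.7) + (-8) + (-4.4) + (-4.3))/6 = -34.8/6 = -5.8.
For a Normal prior and Normal likelihood with known variance, the posterior is Normal; its mode equals its mean, the precision-weighted average.
Prior precision 1/σ₀² = 1/1 = 1; data precision n/σ² = 6/2 = 3.
μ̂ = (1·(-7) + 3·(-5.8)) / (1 + 3) = (-24.4)/4 = -6.100.

μ̂_MAP = -6.100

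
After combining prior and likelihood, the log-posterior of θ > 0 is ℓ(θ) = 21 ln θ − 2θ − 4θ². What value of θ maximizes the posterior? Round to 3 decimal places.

ℓ'(θ) = 21/θ − 2 − 8θ. Setting this to zero and multiplying by θ: 8θ² + 2θ − 21 = 0.
θ = (−2 + √(2² + 4·8·21)) / (2·8) = (−2 + √676) / 16 = (−2 + 26)/16 = 3/2.
ℓ''(θ) = −21/θ² − 8 < 0, confirming a maximum.

θ̂_MAP = 1.500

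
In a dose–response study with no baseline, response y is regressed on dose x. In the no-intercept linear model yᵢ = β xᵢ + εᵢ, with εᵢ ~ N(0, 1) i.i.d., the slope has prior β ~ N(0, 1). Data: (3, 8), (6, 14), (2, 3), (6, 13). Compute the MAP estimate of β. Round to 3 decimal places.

β̂_MAP = 2.233

log p(β | y) = −Σ(yᵢ − βxᵢ)²/(2·1) − β²/(2·1) + const.
Setting the derivative to zero: Σxᵢ(yᵢ − βxᵢ)/1 − β/1 = 0, so β = Σxᵢyᵢ / (Σxᵢ² + σ²/τ²).
Σxᵢyᵢ = 3·8 + 6·14 + 2·3 + 6·13 = 192; Σxᵢ² = 85; σ²/τ² = 1.
β̂_MAP = 192 / (85 + 1) = 192/86 ≈ 2.233.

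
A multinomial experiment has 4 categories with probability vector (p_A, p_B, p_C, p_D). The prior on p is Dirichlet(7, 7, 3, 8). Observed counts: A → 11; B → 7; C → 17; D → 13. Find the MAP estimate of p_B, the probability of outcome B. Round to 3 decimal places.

MAP estimate of p_B = 0.188

The posterior is Dirichlet(αᵢ + nᵢ) = Dirichlet(18, 14, 20, 21).
For a Dirichlet(a₁,…,a_K) with all aᵢ > 1, the mode has j-th component (aⱼ − 1)/(Σaᵢ − K).
Here Σaᵢ = 73 and K = 4, so p_B = (14 − 1)/(73 − 4) = 13/69 ≈ 0.188.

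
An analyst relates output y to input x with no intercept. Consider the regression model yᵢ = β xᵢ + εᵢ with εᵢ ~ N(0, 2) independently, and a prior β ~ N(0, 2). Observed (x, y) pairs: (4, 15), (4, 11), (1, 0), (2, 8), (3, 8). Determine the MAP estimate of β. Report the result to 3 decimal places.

log p(β | y) = −Σ(yᵢ − βxᵢ)²/(2·2) − β²/(2·2) + const.
Setting the derivative to zero: Σxᵢ(yᵢ − βxᵢ)/2 − β/2 = 0, so β = Σxᵢyᵢ / (Σxᵢ² + σ²/τ²).
Σxᵢyᵢ = 4·15 + 4·11 + 1·0 + 2·8 + 3·8 = 144; Σxᵢ² = 46; σ²/τ² = 1.
β̂_MAP = 144 / (46 + 1) = 144/47 ≈ 3.064.

β̂_MAP = 3.064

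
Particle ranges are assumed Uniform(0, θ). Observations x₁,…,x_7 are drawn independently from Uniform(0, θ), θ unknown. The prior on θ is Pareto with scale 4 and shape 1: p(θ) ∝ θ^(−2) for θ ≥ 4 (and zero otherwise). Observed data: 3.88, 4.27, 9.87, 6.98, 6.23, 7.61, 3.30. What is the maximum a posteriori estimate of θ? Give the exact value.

The Uniform(0, θ) likelihood is θ^(−n) for θ ≥ max(xᵢ), zero otherwise. Here max(xᵢ) = 9.87.
Posterior ∝ θ^(−2) · θ^(−7) = θ^(−9) on θ ≥ max(4, 9.87) = 9.87.
This density is strictly decreasing in θ, so the posterior mode lies at the lower boundary of the support.

θ̂_MAP = 9.87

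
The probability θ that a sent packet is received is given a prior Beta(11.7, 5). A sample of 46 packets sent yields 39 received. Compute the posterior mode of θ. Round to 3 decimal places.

θ̂_MAP = 0.819

Prior: Beta(11.7, 5).
Data: 39 successes in 46 trials. The binomial likelihood contributes θ^39(1−θ)^7, so the posterior is Beta(11.7+39, 5+7) = Beta(50.7, 12).
For Beta(a, b) with a, b > 1 the mode is (a−1)/(a+b−2) = 49.7/60.7 ≈ 0.819.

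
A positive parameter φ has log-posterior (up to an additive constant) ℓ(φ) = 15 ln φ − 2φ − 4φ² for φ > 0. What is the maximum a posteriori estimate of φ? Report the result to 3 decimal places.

φ̂_MAP = 1.250

ℓ'(φ) = 15/φ − 2 − 8φ. Setting this to zero and multiplying by φ: 8φ² + 2φ − 15 = 0.
φ = (−2 + √(2² + 4·8·15)) / (2·8) = (−2 + √484) / 16 = (−2 + 22)/16 = 5/4.
ℓ''(φ) = −15/φ² − 8 < 0, confirming a maximum.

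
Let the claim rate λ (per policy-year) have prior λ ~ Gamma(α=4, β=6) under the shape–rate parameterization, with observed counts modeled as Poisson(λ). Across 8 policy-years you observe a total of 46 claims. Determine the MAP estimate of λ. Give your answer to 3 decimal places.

λ̂_MAP = 3.500

Σxᵢ = 46, n = 8.
Posterior ∝ λ^3e^(−6λ) · λ^46e^(−8λ) = λ^49e^(−14λ), i.e. Gamma(shape=50, rate=14).
The mode of a Gamma(a, b) with a ≥ 1 (shape–rate) is (a−1)/b = 49/14 ≈ 3.500.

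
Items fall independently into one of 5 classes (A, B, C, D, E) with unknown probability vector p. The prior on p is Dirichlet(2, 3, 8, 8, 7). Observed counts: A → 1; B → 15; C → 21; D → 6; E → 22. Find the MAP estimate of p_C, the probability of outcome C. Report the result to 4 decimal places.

The posterior is Dirichlet(αᵢ + nᵢ) = Dirichlet(3, 18, 29, 14, 29).
For a Dirichlet(a₁,…,a_K) with all aᵢ > 1, the mode has j-th component (aⱼ − 1)/(Σaᵢ − K).
Here Σaᵢ = 93 and K = 5, so p_C = (29 − 1)/(93 − 5) = 28/88 ≈ 0.3182.

MAP estimate of p_C = 0.3182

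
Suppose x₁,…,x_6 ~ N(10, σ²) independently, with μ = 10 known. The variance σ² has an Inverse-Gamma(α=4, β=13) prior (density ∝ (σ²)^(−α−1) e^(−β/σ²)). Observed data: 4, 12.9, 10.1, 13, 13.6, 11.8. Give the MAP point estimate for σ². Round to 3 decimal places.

σ̂²_MAP = 5.976

Sum of squared deviations about the known mean: SS = (4−10)² + (12.9−10)² + (10.1−10)² + (13−10)² + (13.6−10)² + (11.8−10)² = 69.62.
The Normal likelihood contributes (σ²)^(−n/2) exp(−SS/(2σ²)), so the posterior is Inverse-Gamma(α + n/2, β + SS/2) = Inverse-Gamma(7, 47.81).
The mode of Inverse-Gamma(a, b) is b/(a+1) = 47.81/8 ≈ 5.976.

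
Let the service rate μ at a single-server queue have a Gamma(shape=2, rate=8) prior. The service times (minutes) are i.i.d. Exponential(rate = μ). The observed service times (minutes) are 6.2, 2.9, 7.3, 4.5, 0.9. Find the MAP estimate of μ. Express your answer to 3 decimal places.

μ̂_MAP = 0.201

The Exponential(rate=μ) likelihood is ∝ μ^n e^(−μΣtᵢ). Here n = 5 and Σtᵢ = 6.2 + 2.9 + 7.3 + 4.5 + 0.9 = 21.8.
Posterior ∝ μe^(−8μ) · μ^5e^(−21.8μ) = μ^6e^(−29.8μ), i.e. Gamma(7, 29.8).
Mode = (a−1)/b = 6/29.8 ≈ 0.201.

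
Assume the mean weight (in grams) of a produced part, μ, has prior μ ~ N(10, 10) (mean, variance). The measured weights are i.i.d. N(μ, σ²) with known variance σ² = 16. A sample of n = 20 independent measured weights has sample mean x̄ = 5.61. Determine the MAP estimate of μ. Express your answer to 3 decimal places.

μ̂_MAP = 5.935

n = 20, x̄ = 5.61.
For a Normal prior and Normal likelihood with known variance, the posterior is Normal; its mode equals its mean, the precision-weighted average.
Prior precision 1/σ₀² = 1/10 = 0.1; data precision n/σ² = 20/16 = 1.25.
μ̂ = (0.1·10 + 1.25·5.61) / (0.1 + 1.25) = 8.0125/1.35 = 641/108 ≈ 5.935.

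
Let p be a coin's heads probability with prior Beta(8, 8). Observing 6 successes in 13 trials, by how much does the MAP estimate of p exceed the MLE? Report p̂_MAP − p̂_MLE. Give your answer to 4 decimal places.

MAP − MLE = 0.0199

Posterior is Beta(14, 15); MAP = (14−1)/(29−2) = 13/27 ≈ 0.48148.
MLE ignores the prior: p̂_MLE = k/n = 6/13 ≈ 0.46154.
Difference = 13/27 − 6/13 = 7/351 ≈ 0.0199.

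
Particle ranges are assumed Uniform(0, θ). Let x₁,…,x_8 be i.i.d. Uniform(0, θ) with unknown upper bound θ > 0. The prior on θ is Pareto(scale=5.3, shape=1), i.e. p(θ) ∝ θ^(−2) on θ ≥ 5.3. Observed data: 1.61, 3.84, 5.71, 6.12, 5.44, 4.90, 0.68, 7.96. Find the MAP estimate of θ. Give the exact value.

The Uniform(0, θ) likelihood is θ^(−n) for θ ≥ max(xᵢ), zero otherwise. Here max(xᵢ) = 7.96.
Posterior ∝ θ^(−2) · θ^(−8) = θ^(−10) on θ ≥ max(5.3, 7.96) = 7.96.
This density is strictly decreasing in θ, so the posterior mode lies at the lower boundary of the support.

θ̂_MAP = 7.96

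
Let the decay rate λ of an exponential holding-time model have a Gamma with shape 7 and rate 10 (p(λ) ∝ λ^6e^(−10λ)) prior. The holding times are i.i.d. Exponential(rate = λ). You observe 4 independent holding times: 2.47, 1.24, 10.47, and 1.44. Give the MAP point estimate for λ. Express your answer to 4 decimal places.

λ̂_MAP = 0.3903

The Exponential(rate=λ) likelihood is ∝ λ^n e^(−λΣtᵢ). Here n = 4 and Σtᵢ = 2.47 + 1.24 + 10.47 + 1.44 = 15.62.
Posterior ∝ λ^6e^(−10λ) · λ^4e^(−15.62λ) = λ^10e^(−25.62λ), i.e. Gamma(11, 25.62).
Mode = (a−1)/b = 10/25.62 ≈ 0.3903.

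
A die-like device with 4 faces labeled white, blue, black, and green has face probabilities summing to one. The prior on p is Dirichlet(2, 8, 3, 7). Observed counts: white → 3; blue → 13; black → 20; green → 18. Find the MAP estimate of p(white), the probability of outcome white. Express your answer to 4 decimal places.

The posterior is Dirichlet(αᵢ + nᵢ) = Dirichlet(5, 21, 23, 25).
For a Dirichlet(a₁,…,a_K) with all aᵢ > 1, the mode has j-th component (aⱼ − 1)/(Σaᵢ − K).
Here Σaᵢ = 74 and K = 4, so p(white) = (5 − 1)/(74 − 4) = 4/70 ≈ 0.0571.

MAP estimate of p(white) = 0.0571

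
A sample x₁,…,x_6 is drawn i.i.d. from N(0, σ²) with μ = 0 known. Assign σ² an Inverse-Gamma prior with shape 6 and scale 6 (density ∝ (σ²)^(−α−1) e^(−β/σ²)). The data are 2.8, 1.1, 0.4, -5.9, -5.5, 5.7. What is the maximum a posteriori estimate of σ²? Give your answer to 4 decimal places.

σ̂²_MAP = 5.9380

Sum of squared deviations about the known mean: SS = (2.8−0)² + (1.1−0)² + (0.4−0)² + (-5.9−0)² + (-5.5−0)² + (5.7−0)² = 106.76.
The Normal likelihood contributes (σ²)^(−n/2) exp(−SS/(2σ²)), so the posterior is Inverse-Gamma(α + n/2, β + SS/2) = Inverse-Gamma(9, 59.38).
The mode of Inverse-Gamma(a, b) is b/(a+1) = 59.38/10 ≈ 5.9380.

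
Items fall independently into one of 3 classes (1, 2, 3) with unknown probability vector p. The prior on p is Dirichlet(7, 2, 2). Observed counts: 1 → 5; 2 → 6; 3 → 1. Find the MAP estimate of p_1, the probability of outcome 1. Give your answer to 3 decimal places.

The posterior is Dirichlet(αᵢ + nᵢ) = Dirichlet(12, 8, 3).
For a Dirichlet(a₁,…,a_K) with all aᵢ > 1, the mode has j-th component (aⱼ − 1)/(Σaᵢ − K).
Here Σaᵢ = 23 and K = 3, so p_1 = (12 − 1)/(23 − 3) = 11/20 ≈ 0.550.

MAP estimate: 0.550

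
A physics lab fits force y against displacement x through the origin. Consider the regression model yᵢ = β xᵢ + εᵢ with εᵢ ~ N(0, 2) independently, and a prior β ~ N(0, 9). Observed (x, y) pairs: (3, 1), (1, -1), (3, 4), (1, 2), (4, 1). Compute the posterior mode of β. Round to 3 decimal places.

log p(β | y) = −Σ(yᵢ − βxᵢ)²/(2·2) − β²/(2·9) + const.
Setting the derivative to zero: Σxᵢ(yᵢ − βxᵢ)/2 − β/9 = 0, so β = Σxᵢyᵢ / (Σxᵢ² + σ²/τ²).
Σxᵢyᵢ = 3·1 + 1·(-1) + 3·4 + 1·2 + 4·1 = 20; Σxᵢ² = 36; σ²/τ² = 2/9.
β̂_MAP = 20 / (36 + 2/9) = 20/(326/9) = 90/163 ≈ 0.552.

β̂_MAP = 0.552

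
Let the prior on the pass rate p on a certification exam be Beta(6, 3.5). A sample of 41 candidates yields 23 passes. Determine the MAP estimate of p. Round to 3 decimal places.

Prior: Beta(6, 3.5).
Data: 23 successes in 41 trials. The binomial likelihood contributes p^23(1−p)^18, so the posterior is Beta(6+23, 3.5+18) = Beta(29, 21.5).
For Beta(a, b) with a, b > 1 the mode is (a−1)/(a+b−2) = 28/48.5 ≈ 0.577.

p̂_MAP = 0.577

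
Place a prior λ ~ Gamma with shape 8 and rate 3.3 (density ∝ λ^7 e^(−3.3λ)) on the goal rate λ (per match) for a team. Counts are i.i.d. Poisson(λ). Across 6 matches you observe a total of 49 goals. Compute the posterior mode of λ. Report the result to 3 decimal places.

Σxᵢ = 49, n = 6.
Posterior ∝ λ^7e^(−3.3λ) · λ^49e^(−6λ) = λ^56e^(−9.3λ), i.e. Gamma(shape=57, rate=9.3).
The mode of a Gamma(a, b) with a ≥ 1 (shape–rate) is (a−1)/b = 56/9.3 ≈ 6.022.

λ̂_MAP = 6.022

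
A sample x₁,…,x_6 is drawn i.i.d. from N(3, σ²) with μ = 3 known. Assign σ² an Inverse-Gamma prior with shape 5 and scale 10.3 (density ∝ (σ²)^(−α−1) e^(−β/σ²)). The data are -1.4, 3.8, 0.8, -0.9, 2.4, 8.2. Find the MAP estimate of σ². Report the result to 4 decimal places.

σ̂²_MAP = 4.8917

Sum of squared deviations about the known mean: SS = (-1.4−3)² + (3.8−3)² + (0.8−3)² + (-0.9−3)² + (2.4−3)² + (8.2−3)² = 67.45.
The Normal likelihood contributes (σ²)^(−n/2) exp(−SS/(2σ²)), so the posterior is Inverse-Gamma(α + n/2, β + SS/2) = Inverse-Gamma(8, 44.025).
The mode of Inverse-Gamma(a, b) is b/(a+1) = 44.025/9 ≈ 4.8917.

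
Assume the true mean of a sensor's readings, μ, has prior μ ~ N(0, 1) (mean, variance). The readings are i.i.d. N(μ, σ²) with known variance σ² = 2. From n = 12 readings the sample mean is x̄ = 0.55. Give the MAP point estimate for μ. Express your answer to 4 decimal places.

μ̂_MAP = 0.4714

n = 12, x̄ = 0.55.
For a Normal prior and Normal likelihood with known variance, the posterior is Normal; its mode equals its mean, the precision-weighted average.
Prior precision 1/σ₀² = 1/1 = 1; data precision n/σ² = 12/2 = 6.
μ̂ = (1·0 + 6·0.55) / (1 + 6) = 3.3/7 = 33/70 ≈ 0.4714.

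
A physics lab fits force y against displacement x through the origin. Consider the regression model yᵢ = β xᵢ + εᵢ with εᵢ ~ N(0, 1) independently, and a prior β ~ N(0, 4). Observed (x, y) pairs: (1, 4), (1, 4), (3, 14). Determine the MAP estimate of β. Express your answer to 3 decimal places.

β̂_MAP = 4.444

log p(β | y) = −Σ(yᵢ − βxᵢ)²/(2·1) − β²/(2·4) + const.
Setting the derivative to zero: Σxᵢ(yᵢ − βxᵢ)/1 − β/4 = 0, so β = Σxᵢyᵢ / (Σxᵢ² + σ²/τ²).
Σxᵢyᵢ = 1·4 + 1·4 + 3·14 = 50; Σxᵢ² = 11; σ²/τ² = 0.25.
β̂_MAP = 50 / (11 + 0.25) = 50/11.25 ≈ 4.444.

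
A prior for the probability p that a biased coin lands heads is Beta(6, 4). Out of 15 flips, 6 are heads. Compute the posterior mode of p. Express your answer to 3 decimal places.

p̂_MAP = 0.478

Prior: Beta(6, 4).
Data: 6 successes in 15 trials. The binomial likelihood contributes p^6(1−p)^9, so the posterior is Beta(6+6, 4+9) = Beta(12, 13).
For Beta(a, b) with a, b > 1 the mode is (a−1)/(a+b−2) = 11/23 ≈ 0.478.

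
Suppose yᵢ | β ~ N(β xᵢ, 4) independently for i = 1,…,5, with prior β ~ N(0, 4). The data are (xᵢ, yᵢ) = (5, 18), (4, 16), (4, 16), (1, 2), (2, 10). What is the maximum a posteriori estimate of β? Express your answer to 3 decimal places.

log p(β | y) = −Σ(yᵢ − βxᵢ)²/(2·4) − β²/(2·4) + const.
Setting the derivative to zero: Σxᵢ(yᵢ − βxᵢ)/4 − β/4 = 0, so β = Σxᵢyᵢ / (Σxᵢ² + σ²/τ²).
Σxᵢyᵢ = 5·18 + 4·16 + 4·16 + 1·2 + 2·10 = 240; Σxᵢ² = 62; σ²/τ² = 1.
β̂_MAP = 240 / (62 + 1) = 240/63 ≈ 3.810.

β̂_MAP = 3.810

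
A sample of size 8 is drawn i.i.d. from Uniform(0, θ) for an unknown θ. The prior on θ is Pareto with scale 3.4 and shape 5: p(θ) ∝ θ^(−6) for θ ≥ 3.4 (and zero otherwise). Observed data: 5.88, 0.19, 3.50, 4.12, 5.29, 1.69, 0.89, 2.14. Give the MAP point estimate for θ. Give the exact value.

θ̂_MAP = 5.88

The Uniform(0, θ) likelihood is θ^(−n) for θ ≥ max(xᵢ), zero otherwise. Here max(xᵢ) = 5.88.
Posterior ∝ θ^(−6) · θ^(−8) = θ^(−14) on θ ≥ max(3.4, 5.88) = 5.88.
This density is strictly decreasing in θ, so the posterior mode lies at the lower boundary of the support.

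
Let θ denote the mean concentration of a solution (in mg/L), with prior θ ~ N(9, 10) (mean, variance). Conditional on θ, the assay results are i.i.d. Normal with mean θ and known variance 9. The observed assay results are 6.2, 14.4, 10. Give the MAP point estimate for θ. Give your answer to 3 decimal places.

n = 3; x̄ = (6.2 + 14.4 + 10)/3 = 30.6/3 = 10.2.
For a Normal prior and Normal likelihood with known variance, the posterior is Normal; its mode equals its mean, the precision-weighted average.
Prior precision 1/σ₀² = 1/10 = 0.1; data precision n/σ² = 3/9 = 1/3.
θ̂ = (0.1·9 + (1/3)·10.2) / (0.1 + 1/3) = 4.3/(13/30) = 129/13 ≈ 9.923.

θ̂_MAP = 9.923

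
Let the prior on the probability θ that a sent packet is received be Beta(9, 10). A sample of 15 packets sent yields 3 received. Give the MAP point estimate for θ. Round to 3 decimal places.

θ̂_MAP = 0.344

Prior: Beta(9, 10).
Data: 3 successes in 15 trials. The binomial likelihood contributes θ^3(1−θ)^12, so the posterior is Beta(9+3, 10+12) = Beta(12, 22).
For Beta(a, b) with a, b > 1 the mode is (a−1)/(a+b−2) = 11/32 ≈ 0.344.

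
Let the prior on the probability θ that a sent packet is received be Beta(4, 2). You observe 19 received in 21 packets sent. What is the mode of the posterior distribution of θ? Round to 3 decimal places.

Prior: Beta(4, 2).
Data: 19 successes in 21 trials. The binomial likelihood contributes θ^19(1−θ)^2, so the posterior is Beta(4+19, 2+2) = Beta(23, 4).
For Beta(a, b) with a, b > 1 the mode is (a−1)/(a+b−2) = 22/25 ≈ 0.880.

θ̂_MAP = 0.880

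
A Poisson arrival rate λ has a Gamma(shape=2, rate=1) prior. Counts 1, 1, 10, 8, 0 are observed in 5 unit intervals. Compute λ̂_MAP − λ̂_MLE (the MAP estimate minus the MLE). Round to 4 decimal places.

MAP − MLE = -0.5000

Σxᵢ = 20. Posterior is Gamma(22, 6); MAP = (22−1)/6 = 21/6 ≈ 3.50000.
MLE = x̄ = 20/5 ≈ 4.00000.
Difference = 21/6 − 20/5 = -1/2 ≈ -0.5000.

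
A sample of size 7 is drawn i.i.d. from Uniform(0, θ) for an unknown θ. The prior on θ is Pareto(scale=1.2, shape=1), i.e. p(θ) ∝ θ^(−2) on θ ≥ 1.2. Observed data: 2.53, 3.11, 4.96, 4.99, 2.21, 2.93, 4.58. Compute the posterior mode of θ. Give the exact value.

θ̂_MAP = 4.99

The Uniform(0, θ) likelihood is θ^(−n) for θ ≥ max(xᵢ), zero otherwise. Here max(xᵢ) = 4.99.
Posterior ∝ θ^(−2) · θ^(−7) = θ^(−9) on θ ≥ max(1.2, 4.99) = 4.99.
This density is strictly decreasing in θ, so the posterior mode lies at the lower boundary of the support.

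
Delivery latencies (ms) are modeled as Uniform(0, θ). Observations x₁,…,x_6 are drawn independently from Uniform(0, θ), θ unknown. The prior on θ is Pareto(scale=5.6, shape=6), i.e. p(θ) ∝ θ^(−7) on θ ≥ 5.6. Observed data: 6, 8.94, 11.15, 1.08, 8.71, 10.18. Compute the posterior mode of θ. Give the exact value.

θ̂_MAP = 11.15

The Uniform(0, θ) likelihood is θ^(−n) for θ ≥ max(xᵢ), zero otherwise. Here max(xᵢ) = 11.15.
Posterior ∝ θ^(−7) · θ^(−6) = θ^(−13) on θ ≥ max(5.6, 11.15) = 11.15.
This density is strictly decreasing in θ, so the posterior mode lies at the lower boundary of the support.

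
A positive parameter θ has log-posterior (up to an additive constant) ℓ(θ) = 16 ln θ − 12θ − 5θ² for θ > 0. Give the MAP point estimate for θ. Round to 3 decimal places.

θ̂_MAP = 0.800

ℓ'(θ) = 16/θ − 12 − 10θ. Setting this to zero and multiplying by θ: 10θ² + 12θ − 16 = 0.
θ = (−12 + √(12² + 4·10·16)) / (2·10) = (−12 + √784) / 20 = (−12 + 28)/20 = 4/5.
ℓ''(θ) = −16/θ² − 10 < 0, confirming a maximum.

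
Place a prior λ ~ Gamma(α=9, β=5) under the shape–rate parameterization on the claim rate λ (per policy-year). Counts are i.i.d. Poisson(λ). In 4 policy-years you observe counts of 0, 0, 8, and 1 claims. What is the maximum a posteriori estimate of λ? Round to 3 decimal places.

λ̂_MAP = 1.889

Σxᵢ = 0+0+8+1 = 9, with n = 4.
Posterior ∝ λ^8e^(−5λ) · λ^9e^(−4λ) = λ^17e^(−9λ), i.e. Gamma(shape=18, rate=9).
The mode of a Gamma(a, b) with a ≥ 1 (shape–rate) is (a−1)/b = 17/9 ≈ 1.889.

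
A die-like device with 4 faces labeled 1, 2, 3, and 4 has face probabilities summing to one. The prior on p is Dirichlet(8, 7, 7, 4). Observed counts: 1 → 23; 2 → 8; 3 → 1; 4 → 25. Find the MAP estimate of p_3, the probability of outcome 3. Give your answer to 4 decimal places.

MAP estimate: 0.0886

The posterior is Dirichlet(αᵢ + nᵢ) = Dirichlet(31, 15, 8, 29).
For a Dirichlet(a₁,…,a_K) with all aᵢ > 1, the mode has j-th component (aⱼ − 1)/(Σaᵢ − K).
Here Σaᵢ = 83 and K = 4, so p_3 = (8 − 1)/(83 − 4) = 7/79 ≈ 0.0886.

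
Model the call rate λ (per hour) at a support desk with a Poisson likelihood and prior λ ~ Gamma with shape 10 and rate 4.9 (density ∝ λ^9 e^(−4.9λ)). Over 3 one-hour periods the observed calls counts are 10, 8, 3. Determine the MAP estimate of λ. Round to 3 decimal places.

Σxᵢ = 10+8+3 = 21, with n = 3.
Posterior ∝ λ^9e^(−4.9λ) · λ^21e^(−3λ) = λ^30e^(−7.9λ), i.e. Gamma(shape=31, rate=7.9).
The mode of a Gamma(a, b) with a ≥ 1 (shape–rate) is (a−1)/b = 30/7.9 ≈ 3.797.

λ̂_MAP = 3.797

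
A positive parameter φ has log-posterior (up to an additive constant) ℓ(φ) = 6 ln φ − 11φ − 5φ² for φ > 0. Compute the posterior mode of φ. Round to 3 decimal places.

φ̂_MAP = 0.400

ℓ'(φ) = 6/φ − 11 − 10φ. Setting this to zero and multiplying by φ: 10φ² + 11φ − 6 = 0.
φ = (−11 + √(11² + 4·10·6)) / (2·10) = (−11 + √361) / 20 = (−11 + 19)/20 = 2/5.
ℓ''(φ) = −6/φ² − 10 < 0, confirming a maximum.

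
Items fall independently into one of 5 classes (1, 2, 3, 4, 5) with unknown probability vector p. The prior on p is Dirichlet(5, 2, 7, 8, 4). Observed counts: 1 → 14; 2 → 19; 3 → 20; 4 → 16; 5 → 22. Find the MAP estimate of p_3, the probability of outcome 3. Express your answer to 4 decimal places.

MAP estimate: 0.2321

The posterior is Dirichlet(αᵢ + nᵢ) = Dirichlet(19, 21, 27, 24, 26).
For a Dirichlet(a₁,…,a_K) with all aᵢ > 1, the mode has j-th component (aⱼ − 1)/(Σaᵢ − K).
Here Σaᵢ = 117 and K = 5, so p_3 = (27 − 1)/(117 − 5) = 26/112 ≈ 0.2321.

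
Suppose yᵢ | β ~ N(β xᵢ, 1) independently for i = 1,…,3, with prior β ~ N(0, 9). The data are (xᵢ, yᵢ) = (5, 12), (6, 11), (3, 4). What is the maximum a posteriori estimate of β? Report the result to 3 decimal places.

β̂_MAP = 1.968

log p(β | y) = −Σ(yᵢ − βxᵢ)²/(2·1) − β²/(2·9) + const.
Setting the derivative to zero: Σxᵢ(yᵢ − βxᵢ)/1 − β/9 = 0, so β = Σxᵢyᵢ / (Σxᵢ² + σ²/τ²).
Σxᵢyᵢ = 5·12 + 6·11 + 3·4 = 138; Σxᵢ² = 70; σ²/τ² = 1/9.
β̂_MAP = 138 / (70 + 1/9) = 138/(631/9) = 1242/631 ≈ 1.968.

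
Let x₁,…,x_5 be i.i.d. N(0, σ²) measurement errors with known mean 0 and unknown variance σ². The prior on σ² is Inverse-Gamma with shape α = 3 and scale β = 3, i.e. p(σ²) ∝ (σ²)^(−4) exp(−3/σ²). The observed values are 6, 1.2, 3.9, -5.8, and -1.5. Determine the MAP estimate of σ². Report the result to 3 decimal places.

σ̂²_MAP = 7.272

Sum of squared deviations about the known mean: SS = (6−0)² + (1.2−0)² + (3.9−0)² + (-5.8−0)² + (-1.5−0)² = 88.54.
The Normal likelihood contributes (σ²)^(−n/2) exp(−SS/(2σ²)), so the posterior is Inverse-Gamma(α + n/2, β + SS/2) = Inverse-Gamma(5.5, 47.27).
The mode of Inverse-Gamma(a, b) is b/(a+1) = 47.27/6.5 ≈ 7.272.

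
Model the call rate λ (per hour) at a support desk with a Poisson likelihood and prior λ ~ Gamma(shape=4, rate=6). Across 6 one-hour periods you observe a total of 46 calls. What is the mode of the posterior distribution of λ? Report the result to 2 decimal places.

λ̂_MAP = 4.08

Σxᵢ = 46, n = 6.
Posterior ∝ λ^3e^(−6λ) · λ^46e^(−6λ) = λ^49e^(−12λ), i.e. Gamma(shape=50, rate=12).
The mode of a Gamma(a, b) with a ≥ 1 (shape–rate) is (a−1)/b = 49/12 ≈ 4.08.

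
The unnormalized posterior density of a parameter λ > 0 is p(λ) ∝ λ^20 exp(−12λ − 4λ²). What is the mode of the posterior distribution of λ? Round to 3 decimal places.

ℓ'(λ) = 20/λ − 12 − 8λ. Setting this to zero and multiplying by λ: 8λ² + 12λ − 20 = 0.
λ = (−12 + √(12² + 4·8·20)) / (2·8) = (−12 + √784) / 16 = (−12 + 28)/16 = 1.
ℓ''(λ) = −20/λ² − 8 < 0, confirming a maximum.

λ̂_MAP = 1.000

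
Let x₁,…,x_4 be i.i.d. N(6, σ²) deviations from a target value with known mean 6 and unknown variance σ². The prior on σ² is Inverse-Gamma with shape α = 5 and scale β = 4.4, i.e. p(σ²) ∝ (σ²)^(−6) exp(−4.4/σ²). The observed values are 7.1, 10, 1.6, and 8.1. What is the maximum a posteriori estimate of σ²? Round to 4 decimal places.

Sum of squared deviations about the known mean: SS = (7.1−6)² + (10−6)² + (1.6−6)² + (8.1−6)² = 40.98.
The Normal likelihood contributes (σ²)^(−n/2) exp(−SS/(2σ²)), so the posterior is Inverse-Gamma(α + n/2, β + SS/2) = Inverse-Gamma(7, 24.89).
The mode of Inverse-Gamma(a, b) is b/(a+1) = 24.89/8 ≈ 3.1113.

σ̂²_MAP = 3.1113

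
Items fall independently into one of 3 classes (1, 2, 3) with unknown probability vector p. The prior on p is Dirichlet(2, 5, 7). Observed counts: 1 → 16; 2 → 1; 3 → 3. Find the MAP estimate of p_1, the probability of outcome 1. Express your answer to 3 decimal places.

MAP estimate: 0.548

The posterior is Dirichlet(αᵢ + nᵢ) = Dirichlet(18, 6, 10).
For a Dirichlet(a₁,…,a_K) with all aᵢ > 1, the mode has j-th component (aⱼ − 1)/(Σaᵢ − K).
Here Σaᵢ = 34 and K = 3, so p_1 = (18 − 1)/(34 − 3) = 17/31 ≈ 0.548.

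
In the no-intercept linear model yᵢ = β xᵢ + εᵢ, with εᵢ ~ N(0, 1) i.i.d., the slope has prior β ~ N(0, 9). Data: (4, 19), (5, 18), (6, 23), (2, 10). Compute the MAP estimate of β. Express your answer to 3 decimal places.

β̂_MAP = 3.995

log p(β | y) = −Σ(yᵢ − βxᵢ)²/(2·1) − β²/(2·9) + const.
Setting the derivative to zero: Σxᵢ(yᵢ − βxᵢ)/1 − β/9 = 0, so β = Σxᵢyᵢ / (Σxᵢ² + σ²/τ²).
Σxᵢyᵢ = 4·19 + 5·18 + 6·23 + 2·10 = 324; Σxᵢ² = 81; σ²/τ² = 1/9.
β̂_MAP = 324 / (81 + 1/9) = 324/(730/9) = 1458/365 ≈ 3.995.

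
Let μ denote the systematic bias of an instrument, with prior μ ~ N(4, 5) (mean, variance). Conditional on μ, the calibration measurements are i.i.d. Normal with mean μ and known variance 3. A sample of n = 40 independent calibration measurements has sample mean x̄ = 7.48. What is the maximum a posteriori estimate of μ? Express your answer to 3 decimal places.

n = 40, x̄ = 7.48.
For a Normal prior and Normal likelihood with known variance, the posterior is Normal; its mode equals its mean, the precision-weighted average.
Prior precision 1/σ₀² = 1/5 = 0.2; data precision n/σ² = 40/3.
μ̂ = (0.2·4 + (40/3)·7.48) / (0.2 + 40/3) = (1508/15)/(203/15) = 52/7 ≈ 7.429.

μ̂_MAP = 7.429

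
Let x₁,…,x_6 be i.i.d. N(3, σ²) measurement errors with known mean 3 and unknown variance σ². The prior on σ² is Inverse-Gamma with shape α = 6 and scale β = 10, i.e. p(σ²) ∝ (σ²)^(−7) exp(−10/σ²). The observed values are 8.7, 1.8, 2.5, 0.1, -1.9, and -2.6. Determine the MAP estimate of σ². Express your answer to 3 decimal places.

Sum of squared deviations about the known mean: SS = (8.7−3)² + (1.8−3)² + (2.5−3)² + (0.1−3)² + (-1.9−3)² + (-2.6−3)² = 97.96.
The Normal likelihood contributes (σ²)^(−n/2) exp(−SS/(2σ²)), so the posterior is Inverse-Gamma(α + n/2, β + SS/2) = Inverse-Gamma(9, 58.98).
The mode of Inverse-Gamma(a, b) is b/(a+1) = 58.98/10 ≈ 5.898.

σ̂²_MAP = 5.898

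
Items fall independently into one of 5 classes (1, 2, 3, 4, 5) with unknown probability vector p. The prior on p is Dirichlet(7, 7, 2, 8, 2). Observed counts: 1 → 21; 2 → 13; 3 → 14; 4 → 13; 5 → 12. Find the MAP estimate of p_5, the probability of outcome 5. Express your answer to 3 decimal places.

MAP estimate: 0.138

The posterior is Dirichlet(αᵢ + nᵢ) = Dirichlet(28, 20, 16, 21, 14).
For a Dirichlet(a₁,…,a_K) with all aᵢ > 1, the mode has j-th component (aⱼ − 1)/(Σaᵢ − K).
Here Σaᵢ = 99 and K = 5, so p_5 = (14 − 1)/(99 − 5) = 13/94 ≈ 0.138.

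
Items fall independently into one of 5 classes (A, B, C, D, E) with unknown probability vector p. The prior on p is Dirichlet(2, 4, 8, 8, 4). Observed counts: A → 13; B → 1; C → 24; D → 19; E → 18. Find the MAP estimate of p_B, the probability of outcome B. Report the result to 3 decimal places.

MAP estimate of p_B = 0.042

The posterior is Dirichlet(αᵢ + nᵢ) = Dirichlet(15, 5, 32, 27, 22).
For a Dirichlet(a₁,…,a_K) with all aᵢ > 1, the mode has j-th component (aⱼ − 1)/(Σaᵢ − K).
Here Σaᵢ = 101 and K = 5, so p_B = (5 − 1)/(101 − 5) = 4/96 ≈ 0.042.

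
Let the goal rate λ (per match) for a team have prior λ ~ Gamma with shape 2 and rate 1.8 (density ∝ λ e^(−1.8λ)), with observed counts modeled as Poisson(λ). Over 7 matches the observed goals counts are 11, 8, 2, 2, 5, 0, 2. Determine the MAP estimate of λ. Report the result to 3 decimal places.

Σxᵢ = 11+8+2+2+5+0+2 = 30, with n = 7.
Posterior ∝ λe^(−1.8λ) · λ^30e^(−7λ) = λ^31e^(−8.8λ), i.e. Gamma(shape=32, rate=8.8).
The mode of a Gamma(a, b) with a ≥ 1 (shape–rate) is (a−1)/b = 31/8.8 ≈ 3.523.

λ̂_MAP = 3.523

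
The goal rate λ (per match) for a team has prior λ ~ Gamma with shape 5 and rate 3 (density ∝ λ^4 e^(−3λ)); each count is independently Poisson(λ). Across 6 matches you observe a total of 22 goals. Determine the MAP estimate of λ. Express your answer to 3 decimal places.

λ̂_MAP = 2.889

Σxᵢ = 22, n = 6.
Posterior ∝ λ^4e^(−3λ) · λ^22e^(−6λ) = λ^26e^(−9λ), i.e. Gamma(shape=27, rate=9).
The mode of a Gamma(a, b) with a ≥ 1 (shape–rate) is (a−1)/b = 26/9 ≈ 2.889.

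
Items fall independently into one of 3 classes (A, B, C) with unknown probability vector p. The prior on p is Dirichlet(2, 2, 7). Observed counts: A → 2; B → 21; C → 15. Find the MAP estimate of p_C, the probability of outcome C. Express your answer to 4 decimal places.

MAP estimate of p_C = 0.4565

The posterior is Dirichlet(αᵢ + nᵢ) = Dirichlet(4, 23, 22).
For a Dirichlet(a₁,…,a_K) with all aᵢ > 1, the mode has j-th component (aⱼ − 1)/(Σaᵢ − K).
Here Σaᵢ = 49 and K = 3, so p_C = (22 − 1)/(49 − 3) = 21/46 ≈ 0.4565.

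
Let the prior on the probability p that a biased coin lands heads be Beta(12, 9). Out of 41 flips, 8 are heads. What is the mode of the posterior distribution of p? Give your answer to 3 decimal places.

p̂_MAP = 0.317

Prior: Beta(12, 9).
Data: 8 successes in 41 trials. The binomial likelihood contributes p^8(1−p)^33, so the posterior is Beta(12+8, 9+33) = Beta(20, 42).
For Beta(a, b) with a, b > 1 the mode is (a−1)/(a+b−2) = 19/60 ≈ 0.317.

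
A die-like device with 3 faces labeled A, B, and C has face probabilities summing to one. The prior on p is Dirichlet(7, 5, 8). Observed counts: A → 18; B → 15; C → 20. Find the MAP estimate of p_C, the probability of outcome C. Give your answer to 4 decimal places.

The posterior is Dirichlet(αᵢ + nᵢ) = Dirichlet(25, 20, 28).
For a Dirichlet(a₁,…,a_K) with all aᵢ > 1, the mode has j-th component (aⱼ − 1)/(Σaᵢ − K).
Here Σaᵢ = 73 and K = 3, so p_C = (28 − 1)/(73 − 3) = 27/70 ≈ 0.3857.

MAP estimate of p_C = 0.3857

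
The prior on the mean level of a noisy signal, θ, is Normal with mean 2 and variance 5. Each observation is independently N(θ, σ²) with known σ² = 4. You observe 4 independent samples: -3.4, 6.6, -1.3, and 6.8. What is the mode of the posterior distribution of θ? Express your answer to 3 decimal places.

θ̂_MAP = 2.146

n = 4; x̄ = ((-3.4) + 6.6 + (-1.3) + 6.8)/4 = 8.7/4 = 2.175.
For a Normal prior and Normal likelihood with known variance, the posterior is Normal; its mode equals its mean, the precision-weighted average.
Prior precision 1/σ₀² = 1/5 = 0.2; data precision n/σ² = 4/4 = 1.
θ̂ = (0.2·2 + 1·2.175) / (0.2 + 1) = 2.575/1.2 = 103/48 ≈ 2.146.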